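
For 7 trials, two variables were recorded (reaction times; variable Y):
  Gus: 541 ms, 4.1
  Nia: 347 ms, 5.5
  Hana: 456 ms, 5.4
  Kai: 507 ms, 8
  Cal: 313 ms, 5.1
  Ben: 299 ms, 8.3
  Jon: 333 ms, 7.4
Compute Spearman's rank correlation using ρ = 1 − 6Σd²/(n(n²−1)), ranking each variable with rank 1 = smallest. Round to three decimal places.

-0.429

Ranks of variable 1: 7, 4, 5, 6, 2, 1, 3
Ranks of variable 2: 1, 4, 3, 6, 2, 7, 5
d = r₁ − r₂: 6, 0, 2, 0, 0, -6, -2
d²: 36, 0, 4, 0, 0, 36, 4; Σd² = 80
ρ = 1 − 6·80/(7·48) = 1 − 480/336 = -0.429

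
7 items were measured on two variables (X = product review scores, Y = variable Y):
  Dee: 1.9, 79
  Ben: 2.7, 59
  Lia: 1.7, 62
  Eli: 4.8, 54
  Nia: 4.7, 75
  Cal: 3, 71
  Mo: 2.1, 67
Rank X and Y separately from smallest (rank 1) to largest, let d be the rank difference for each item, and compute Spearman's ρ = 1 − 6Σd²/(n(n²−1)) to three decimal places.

-0.250

Ranks of variable 1: 2, 4, 1, 7, 6, 5, 3
Ranks of variable 2: 7, 2, 3, 1, 6, 5, 4
d = r₁ − r₂: -5, 2, -2, 6, 0, 0, -1
d²: 25, 4, 4, 36, 0, 0, 1; Σd² = 70
ρ = 1 − 6·70/(7·48) = 1 − 420/336 = -0.250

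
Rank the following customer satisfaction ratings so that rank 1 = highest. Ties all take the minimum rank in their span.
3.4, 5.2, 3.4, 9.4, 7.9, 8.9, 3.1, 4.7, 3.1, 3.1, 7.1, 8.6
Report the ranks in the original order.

8, 6, 8, 1, 4, 2, 10, 7, 10, 10, 5, 3

Sorted (descending): 9.4, 8.9, 8.6, 7.9, 7.1, 5.2, 4.7, 3.4, 3.4, 3.1, 3.1, 3.1
The 2 values of 3.4 occupy positions 8–9 → each gets rank 8.
The 3 values of 3.1 occupy positions 10–12 → each gets rank 10.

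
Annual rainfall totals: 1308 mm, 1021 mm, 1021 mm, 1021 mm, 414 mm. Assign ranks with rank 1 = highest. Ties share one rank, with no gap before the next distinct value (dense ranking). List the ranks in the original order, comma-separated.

Sorted (descending): 1308, 1021, 1021, 1021, 414
The 3 values of 1021 share dense rank 2.
Remaining distinct values take the next consecutive integers.

1, 2, 2, 2, 3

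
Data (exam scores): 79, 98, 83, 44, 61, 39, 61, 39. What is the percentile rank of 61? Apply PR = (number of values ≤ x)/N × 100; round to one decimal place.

N = 8.
Strictly below 61: 3. Equal to 61: 2.
PR = 5/8 × 100 = 62.5

62.5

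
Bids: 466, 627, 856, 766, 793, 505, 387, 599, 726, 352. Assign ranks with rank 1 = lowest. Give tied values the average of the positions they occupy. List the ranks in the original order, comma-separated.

Sorted (ascending): 352, 387, 466, 505, 599, 627, 726, 766, 793, 856
No ties — each value takes its position as its rank.

3, 6, 10, 8, 9, 4, 2, 5, 7, 1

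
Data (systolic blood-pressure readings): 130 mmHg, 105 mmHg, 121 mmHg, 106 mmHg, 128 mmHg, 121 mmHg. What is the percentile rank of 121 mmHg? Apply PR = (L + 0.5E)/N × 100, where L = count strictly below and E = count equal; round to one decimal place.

50.0

N = 6.
Strictly below 121: 2. Equal to 121: 2.
PR = (2 + 0.5·2)/6 × 100 = 50.0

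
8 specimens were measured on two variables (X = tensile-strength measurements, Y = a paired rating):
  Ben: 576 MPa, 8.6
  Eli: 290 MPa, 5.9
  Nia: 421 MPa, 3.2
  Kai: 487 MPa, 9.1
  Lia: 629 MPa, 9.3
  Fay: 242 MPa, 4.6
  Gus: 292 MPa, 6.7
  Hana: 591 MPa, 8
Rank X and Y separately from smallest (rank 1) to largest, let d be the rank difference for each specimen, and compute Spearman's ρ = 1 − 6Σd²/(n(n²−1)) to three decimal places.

Ranks of variable 1: 6, 2, 4, 5, 8, 1, 3, 7
Ranks of variable 2: 6, 3, 1, 7, 8, 2, 4, 5
d = r₁ − r₂: 0, -1, 3, -2, 0, -1, -1, 2
d²: 0, 1, 9, 4, 0, 1, 1, 4; Σd² = 20
ρ = 1 − 6·20/(8·63) = 1 − 120/504 = 0.762

0.762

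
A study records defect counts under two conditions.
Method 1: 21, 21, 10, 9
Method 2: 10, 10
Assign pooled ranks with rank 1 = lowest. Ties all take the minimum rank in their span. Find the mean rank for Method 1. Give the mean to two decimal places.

Sorted (ascending): 9, 10, 10, 10, 21, 21
The 3 values of 10 occupy positions 2–4 → each gets rank 2.
The 2 values of 21 occupy positions 5–6 → each gets rank 5.
Method 1 values → pooled ranks: 21→5, 21→5, 10→2, 9→1
Mean rank = (5 + 5 + 2 + 1) / 4 = 3.25

3.25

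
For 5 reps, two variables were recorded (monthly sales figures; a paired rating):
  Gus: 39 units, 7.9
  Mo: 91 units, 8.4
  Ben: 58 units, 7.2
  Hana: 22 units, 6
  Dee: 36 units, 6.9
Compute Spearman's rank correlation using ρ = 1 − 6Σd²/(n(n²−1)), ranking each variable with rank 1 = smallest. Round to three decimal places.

0.900

Ranks of variable 1: 3, 5, 4, 1, 2
Ranks of variable 2: 4, 5, 3, 1, 2
d = r₁ − r₂: -1, 0, 1, 0, 0
d²: 1, 0, 1, 0, 0; Σd² = 2
ρ = 1 − 6·2/(5·24) = 1 − 12/120 = 0.900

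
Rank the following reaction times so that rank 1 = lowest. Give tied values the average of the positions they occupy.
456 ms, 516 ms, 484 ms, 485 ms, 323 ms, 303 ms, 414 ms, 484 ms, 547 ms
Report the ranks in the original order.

Sorted (ascending): 303, 323, 414, 456, 484, 484, 485, 516, 547
The 2 values of 484 occupy positions 5–6 → average rank (5+6)/2 = 5.5.

4, 8, 5.5, 7, 2, 1, 3, 5.5, 9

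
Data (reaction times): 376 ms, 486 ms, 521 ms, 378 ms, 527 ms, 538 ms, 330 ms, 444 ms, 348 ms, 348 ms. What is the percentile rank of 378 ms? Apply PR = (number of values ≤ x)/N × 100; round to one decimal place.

N = 10.
Strictly below 378: 4. Equal to 378: 1.
PR = 5/10 × 100 = 50.0

50.0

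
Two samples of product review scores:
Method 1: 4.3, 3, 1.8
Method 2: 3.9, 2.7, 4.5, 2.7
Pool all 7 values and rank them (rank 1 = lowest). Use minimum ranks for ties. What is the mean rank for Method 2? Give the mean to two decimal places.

Sorted (ascending): 1.8, 2.7, 2.7, 3, 3.9, 4.3, 4.5
The 2 values of 2.7 occupy positions 2–3 → each gets rank 2.
Method 2 values → pooled ranks: 3.9→5, 2.7→2, 4.5→7, 2.7→2
Mean rank = (5 + 2 + 7 + 2) / 4 = 4.00

4.00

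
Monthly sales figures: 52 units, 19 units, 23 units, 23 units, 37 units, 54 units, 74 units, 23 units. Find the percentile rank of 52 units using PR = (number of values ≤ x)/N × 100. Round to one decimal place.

N = 8.
Strictly below 52: 5. Equal to 52: 1.
PR = 6/8 × 100 = 75.0

75.0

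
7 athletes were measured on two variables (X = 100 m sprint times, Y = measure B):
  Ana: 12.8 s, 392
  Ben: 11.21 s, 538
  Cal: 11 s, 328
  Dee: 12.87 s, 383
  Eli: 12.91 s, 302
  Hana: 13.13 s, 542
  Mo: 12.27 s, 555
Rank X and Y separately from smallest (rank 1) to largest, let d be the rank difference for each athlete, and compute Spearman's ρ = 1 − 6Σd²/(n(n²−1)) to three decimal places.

0.000

Ranks of variable 1: 4, 2, 1, 5, 6, 7, 3
Ranks of variable 2: 4, 5, 2, 3, 1, 6, 7
d = r₁ − r₂: 0, -3, -1, 2, 5, 1, -4
d²: 0, 9, 1, 4, 25, 1, 16; Σd² = 56
ρ = 1 − 6·56/(7·48) = 1 − 336/336 = 0.000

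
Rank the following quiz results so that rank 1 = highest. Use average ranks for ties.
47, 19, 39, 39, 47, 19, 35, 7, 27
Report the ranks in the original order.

Sorted (descending): 47, 47, 39, 39, 35, 27, 19, 19, 7
The 2 values of 47 occupy positions 1–2 → average rank (1+2)/2 = 1.5.
The 2 values of 39 occupy positions 3–4 → average rank (3+4)/2 = 3.5.
The 2 values of 19 occupy positions 7–8 → average rank (7+8)/2 = 7.5.

1.5, 7.5, 3.5, 3.5, 1.5, 7.5, 5, 9, 6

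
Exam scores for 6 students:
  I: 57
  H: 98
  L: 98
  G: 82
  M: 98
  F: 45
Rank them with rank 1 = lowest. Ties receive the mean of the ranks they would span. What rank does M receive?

5

Sorted (ascending): 45, 57, 82, 98, 98, 98
The 3 values of 98 occupy positions 4–6 → average rank 5.
M has value 98 → rank 5.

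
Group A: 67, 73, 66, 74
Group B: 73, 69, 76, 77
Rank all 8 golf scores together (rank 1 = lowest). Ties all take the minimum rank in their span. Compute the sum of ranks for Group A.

Sorted (ascending): 66, 67, 69, 73, 73, 74, 76, 77
The 2 values of 73 occupy positions 4–5 → each gets rank 4.
Group A values → pooled ranks: 67→2, 73→4, 66→1, 74→6
Rank sum = 2 + 4 + 1 + 6 = 13

13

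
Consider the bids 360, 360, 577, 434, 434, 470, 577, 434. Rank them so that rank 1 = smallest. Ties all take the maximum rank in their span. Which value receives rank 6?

470

Sorted (ascending): 360, 360, 434, 434, 434, 470, 577, 577
The 2 values of 360 occupy positions 1–2 → each gets rank 2.
The 3 values of 434 occupy positions 3–5 → each gets rank 5.
The 2 values of 577 occupy positions 7–8 → each gets rank 8.
Rank 6 → value 470.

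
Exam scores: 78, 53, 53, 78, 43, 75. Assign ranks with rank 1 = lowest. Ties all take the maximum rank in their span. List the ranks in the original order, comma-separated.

Sorted (ascending): 43, 53, 53, 75, 78, 78
The 2 values of 53 occupy positions 2–3 → each gets rank 3.
The 2 values of 78 occupy positions 5–6 → each gets rank 6.

6, 3, 3, 6, 1, 4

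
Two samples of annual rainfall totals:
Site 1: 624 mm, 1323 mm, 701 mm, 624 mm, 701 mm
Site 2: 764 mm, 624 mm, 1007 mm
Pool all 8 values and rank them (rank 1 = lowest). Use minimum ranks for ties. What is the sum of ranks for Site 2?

14

Sorted (ascending): 624, 624, 624, 701, 701, 764, 1007, 1323
The 3 values of 624 occupy positions 1–3 → each gets rank 1.
The 2 values of 701 occupy positions 4–5 → each gets rank 4.
Site 2 values → pooled ranks: 764→6, 624→1, 1007→7
Rank sum = 6 + 1 + 7 = 14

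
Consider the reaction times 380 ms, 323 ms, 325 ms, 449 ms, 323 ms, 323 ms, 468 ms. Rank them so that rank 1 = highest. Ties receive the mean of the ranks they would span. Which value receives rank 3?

380

Sorted (descending): 468, 449, 380, 325, 323, 323, 323
The 3 values of 323 occupy positions 5–7 → average rank 6.
Rank 3 → value 380.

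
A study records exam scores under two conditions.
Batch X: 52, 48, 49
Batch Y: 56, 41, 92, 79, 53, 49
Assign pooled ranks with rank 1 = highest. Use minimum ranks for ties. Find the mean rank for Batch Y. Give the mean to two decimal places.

Sorted (descending): 92, 79, 56, 53, 52, 49, 49, 48, 41
The 2 values of 49 occupy positions 6–7 → each gets rank 6.
Batch Y values → pooled ranks: 56→3, 41→9, 92→1, 79→2, 53→4, 49→6
Mean rank = (3 + 9 + 1 + 2 + 4 + 6) / 6 = 4.17

4.17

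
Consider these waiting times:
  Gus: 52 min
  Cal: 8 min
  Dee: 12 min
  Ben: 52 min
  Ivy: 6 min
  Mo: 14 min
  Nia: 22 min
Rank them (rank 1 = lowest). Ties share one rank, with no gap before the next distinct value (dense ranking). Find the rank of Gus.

6

Sorted (ascending): 6, 8, 12, 14, 22, 52, 52
The 2 values of 52 share dense rank 6.
Remaining distinct values take the next consecutive integers.
Gus has value 52 min → rank 6.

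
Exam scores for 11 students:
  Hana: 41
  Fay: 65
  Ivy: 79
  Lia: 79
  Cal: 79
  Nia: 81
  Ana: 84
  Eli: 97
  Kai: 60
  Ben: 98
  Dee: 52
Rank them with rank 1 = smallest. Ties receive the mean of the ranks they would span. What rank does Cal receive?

Sorted (ascending): 41, 52, 60, 65, 79, 79, 79, 81, 84, 97, 98
The 3 values of 79 occupy positions 5–7 → average rank 6.
Cal has value 79 → rank 6.

6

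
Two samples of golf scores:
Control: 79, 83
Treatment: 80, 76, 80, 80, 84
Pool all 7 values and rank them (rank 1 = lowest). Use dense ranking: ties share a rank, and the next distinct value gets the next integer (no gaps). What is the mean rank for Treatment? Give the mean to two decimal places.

Sorted (ascending): 76, 79, 80, 80, 80, 83, 84
The 3 values of 80 share dense rank 3.
Remaining distinct values take the next consecutive integers.
Treatment values → pooled ranks: 80→3, 76→1, 80→3, 80→3, 84→5
Mean rank = (3 + 1 + 3 + 3 + 5) / 5 = 3.00

3.00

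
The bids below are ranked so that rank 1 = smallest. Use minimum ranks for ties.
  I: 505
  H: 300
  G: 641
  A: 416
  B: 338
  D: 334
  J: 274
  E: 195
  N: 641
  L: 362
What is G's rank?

Sorted (ascending): 195, 274, 300, 334, 338, 362, 416, 505, 641, 641
The 2 values of 641 occupy positions 9–10 → each gets rank 9.
G has value 641 → rank 9.

9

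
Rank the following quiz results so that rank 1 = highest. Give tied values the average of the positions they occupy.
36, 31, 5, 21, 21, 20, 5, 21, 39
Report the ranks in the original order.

2, 3, 8.5, 5, 5, 7, 8.5, 5, 1

Sorted (descending): 39, 36, 31, 21, 21, 21, 20, 5, 5
The 3 values of 21 occupy positions 4–6 → average rank 5.
The 2 values of 5 occupy positions 8–9 → average rank (8+9)/2 = 8.5.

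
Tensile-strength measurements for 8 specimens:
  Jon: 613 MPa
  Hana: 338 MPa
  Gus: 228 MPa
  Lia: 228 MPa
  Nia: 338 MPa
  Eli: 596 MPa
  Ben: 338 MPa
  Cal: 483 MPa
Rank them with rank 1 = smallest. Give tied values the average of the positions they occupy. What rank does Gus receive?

Sorted (ascending): 228, 228, 338, 338, 338, 483, 596, 613
The 2 values of 228 occupy positions 1–2 → average rank (1+2)/2 = 1.5.
The 3 values of 338 occupy positions 3–5 → average rank 4.
Gus has value 228 MPa → rank 1.5.

1.5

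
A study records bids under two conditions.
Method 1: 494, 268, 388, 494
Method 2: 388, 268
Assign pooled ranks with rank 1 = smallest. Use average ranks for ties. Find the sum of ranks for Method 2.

5

Sorted (ascending): 268, 268, 388, 388, 494, 494
The 2 values of 268 occupy positions 1–2 → average rank (1+2)/2 = 1.5.
The 2 values of 388 occupy positions 3–4 → average rank (3+4)/2 = 3.5.
The 2 values of 494 occupy positions 5–6 → average rank (5+6)/2 = 5.5.
Method 2 values → pooled ranks: 388→3.5, 268→1.5
Rank sum = 3.5 + 1.5 = 5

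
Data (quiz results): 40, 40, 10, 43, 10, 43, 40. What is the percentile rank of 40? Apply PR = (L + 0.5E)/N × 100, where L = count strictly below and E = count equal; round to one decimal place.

N = 7.
Strictly below 40: 2. Equal to 40: 3.
PR = (2 + 0.5·3)/7 × 100 = 50.0

50.0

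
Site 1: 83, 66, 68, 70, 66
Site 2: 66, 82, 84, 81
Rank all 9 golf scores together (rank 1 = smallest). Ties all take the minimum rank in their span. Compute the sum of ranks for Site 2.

Sorted (ascending): 66, 66, 66, 68, 70, 81, 82, 83, 84
The 3 values of 66 occupy positions 1–3 → each gets rank 1.
Site 2 values → pooled ranks: 66→1, 82→7, 84→9, 81→6
Rank sum = 1 + 7 + 9 + 6 = 23

23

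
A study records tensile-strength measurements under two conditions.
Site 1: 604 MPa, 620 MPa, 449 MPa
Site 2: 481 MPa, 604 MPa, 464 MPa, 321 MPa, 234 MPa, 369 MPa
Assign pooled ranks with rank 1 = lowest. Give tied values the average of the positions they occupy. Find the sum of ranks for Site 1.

20.5

Sorted (ascending): 234, 321, 369, 449, 464, 481, 604, 604, 620
The 2 values of 604 occupy positions 7–8 → average rank (7+8)/2 = 7.5.
Site 1 values → pooled ranks: 604→7.5, 620→9, 449→4
Rank sum = 7.5 + 9 + 4 = 20.5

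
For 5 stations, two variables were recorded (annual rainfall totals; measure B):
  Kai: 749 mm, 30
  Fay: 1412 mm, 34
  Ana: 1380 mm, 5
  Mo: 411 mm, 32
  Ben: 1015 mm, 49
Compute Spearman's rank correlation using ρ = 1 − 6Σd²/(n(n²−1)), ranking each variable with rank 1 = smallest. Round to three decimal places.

Ranks of variable 1: 2, 5, 4, 1, 3
Ranks of variable 2: 2, 4, 1, 3, 5
d = r₁ − r₂: 0, 1, 3, -2, -2
d²: 0, 1, 9, 4, 4; Σd² = 18
ρ = 1 − 6·18/(5·24) = 1 − 108/120 = 0.100

0.100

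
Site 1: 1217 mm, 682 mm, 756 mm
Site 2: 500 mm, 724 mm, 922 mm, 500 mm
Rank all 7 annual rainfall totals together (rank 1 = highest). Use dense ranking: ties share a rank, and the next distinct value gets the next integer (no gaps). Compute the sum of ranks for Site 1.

9

Sorted (descending): 1217, 922, 756, 724, 682, 500, 500
The 2 values of 500 share dense rank 6.
Remaining distinct values take the next consecutive integers.
Site 1 values → pooled ranks: 1217→1, 682→5, 756→3
Rank sum = 1 + 5 + 3 = 9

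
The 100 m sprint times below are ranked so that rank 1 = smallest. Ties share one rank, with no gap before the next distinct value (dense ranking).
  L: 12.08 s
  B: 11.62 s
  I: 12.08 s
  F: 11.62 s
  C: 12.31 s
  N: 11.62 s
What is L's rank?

Sorted (ascending): 11.62, 11.62, 11.62, 12.08, 12.08, 12.31
The 3 values of 11.62 share dense rank 1.
The 2 values of 12.08 share dense rank 2.
Remaining distinct values take the next consecutive integers.
L has value 12.08 s → rank 2.

2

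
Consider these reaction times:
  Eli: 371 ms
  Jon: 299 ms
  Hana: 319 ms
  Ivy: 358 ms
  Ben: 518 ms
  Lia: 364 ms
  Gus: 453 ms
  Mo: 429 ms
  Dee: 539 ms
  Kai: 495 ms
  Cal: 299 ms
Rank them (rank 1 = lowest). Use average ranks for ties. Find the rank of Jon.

Sorted (ascending): 299, 299, 319, 358, 364, 371, 429, 453, 495, 518, 539
The 2 values of 299 occupy positions 1–2 → average rank (1+2)/2 = 1.5.
Jon has value 299 ms → rank 1.5.

1.5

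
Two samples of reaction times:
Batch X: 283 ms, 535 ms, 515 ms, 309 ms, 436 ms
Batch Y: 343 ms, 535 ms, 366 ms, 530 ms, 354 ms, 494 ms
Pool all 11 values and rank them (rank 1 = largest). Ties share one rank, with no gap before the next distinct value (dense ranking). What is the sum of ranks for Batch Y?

28

Sorted (descending): 535, 535, 530, 515, 494, 436, 366, 354, 343, 309, 283
The 2 values of 535 share dense rank 1.
Remaining distinct values take the next consecutive integers.
Batch Y values → pooled ranks: 343→8, 535→1, 366→6, 530→2, 354→7, 494→4
Rank sum = 8 + 1 + 6 + 2 + 7 + 4 = 28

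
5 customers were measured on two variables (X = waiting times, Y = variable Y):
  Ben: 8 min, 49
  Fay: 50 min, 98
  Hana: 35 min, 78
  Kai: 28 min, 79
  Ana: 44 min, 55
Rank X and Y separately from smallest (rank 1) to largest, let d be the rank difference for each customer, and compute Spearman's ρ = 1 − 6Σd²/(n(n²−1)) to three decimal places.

0.600

Ranks of variable 1: 1, 5, 3, 2, 4
Ranks of variable 2: 1, 5, 3, 4, 2
d = r₁ − r₂: 0, 0, 0, -2, 2
d²: 0, 0, 0, 4, 4; Σd² = 8
ρ = 1 − 6·8/(5·24) = 1 − 48/120 = 0.600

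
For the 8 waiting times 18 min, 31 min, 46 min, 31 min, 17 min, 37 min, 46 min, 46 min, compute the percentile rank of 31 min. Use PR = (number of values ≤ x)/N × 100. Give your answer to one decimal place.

50.0

N = 8.
Strictly below 31: 2. Equal to 31: 2.
PR = 4/8 × 100 = 50.0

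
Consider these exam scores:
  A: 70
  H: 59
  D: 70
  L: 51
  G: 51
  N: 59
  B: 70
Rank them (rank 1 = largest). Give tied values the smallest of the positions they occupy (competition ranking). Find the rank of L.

Sorted (descending): 70, 70, 70, 59, 59, 51, 51
The 3 values of 70 occupy positions 1–3 → each gets rank 1.
The 2 values of 59 occupy positions 4–5 → each gets rank 4.
The 2 values of 51 occupy positions 6–7 → each gets rank 6.
L has value 51 → rank 6.

6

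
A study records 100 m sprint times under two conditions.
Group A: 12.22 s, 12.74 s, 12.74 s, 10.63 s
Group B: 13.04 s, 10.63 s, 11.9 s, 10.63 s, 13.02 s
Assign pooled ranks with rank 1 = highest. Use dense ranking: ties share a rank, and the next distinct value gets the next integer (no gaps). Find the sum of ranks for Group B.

20

Sorted (descending): 13.04, 13.02, 12.74, 12.74, 12.22, 11.9, 10.63, 10.63, 10.63
The 2 values of 12.74 share dense rank 3.
The 3 values of 10.63 share dense rank 6.
Remaining distinct values take the next consecutive integers.
Group B values → pooled ranks: 13.04→1, 10.63→6, 11.9→5, 10.63→6, 13.02→2
Rank sum = 1 + 6 + 5 + 6 + 2 = 20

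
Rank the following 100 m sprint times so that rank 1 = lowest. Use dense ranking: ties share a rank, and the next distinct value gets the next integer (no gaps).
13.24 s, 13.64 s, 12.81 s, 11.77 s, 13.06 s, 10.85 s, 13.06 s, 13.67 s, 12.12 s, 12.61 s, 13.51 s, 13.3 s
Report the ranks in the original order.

Sorted (ascending): 10.85, 11.77, 12.12, 12.61, 12.81, 13.06, 13.06, 13.24, 13.3, 13.51, 13.64, 13.67
The 2 values of 13.06 share dense rank 6.
Remaining distinct values take the next consecutive integers.

7, 10, 5, 2, 6, 1, 6, 11, 3, 4, 9, 8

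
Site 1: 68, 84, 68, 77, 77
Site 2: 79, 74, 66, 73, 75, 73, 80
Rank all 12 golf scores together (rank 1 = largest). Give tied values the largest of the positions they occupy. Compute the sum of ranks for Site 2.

48

Sorted (descending): 84, 80, 79, 77, 77, 75, 74, 73, 73, 68, 68, 66
The 2 values of 77 occupy positions 4–5 → each gets rank 5.
The 2 values of 73 occupy positions 8–9 → each gets rank 9.
The 2 values of 68 occupy positions 10–11 → each gets rank 11.
Site 2 values → pooled ranks: 79→3, 74→7, 66→12, 73→9, 75→6, 73→9, 80→2
Rank sum = 3 + 7 + 12 + 9 + 6 + 9 + 2 = 48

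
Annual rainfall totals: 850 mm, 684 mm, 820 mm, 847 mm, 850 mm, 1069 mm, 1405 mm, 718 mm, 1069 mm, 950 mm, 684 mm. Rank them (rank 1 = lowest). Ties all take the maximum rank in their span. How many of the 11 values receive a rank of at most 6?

Sorted (ascending): 684, 684, 718, 820, 847, 850, 850, 950, 1069, 1069, 1405
The 2 values of 684 occupy positions 1–2 → each gets rank 2.
The 2 values of 850 occupy positions 6–7 → each gets rank 7.
The 2 values of 1069 occupy positions 9–10 → each gets rank 10.
Ranks ≤ 6: {2, 2, 3, 4, 5} → 5 values.

5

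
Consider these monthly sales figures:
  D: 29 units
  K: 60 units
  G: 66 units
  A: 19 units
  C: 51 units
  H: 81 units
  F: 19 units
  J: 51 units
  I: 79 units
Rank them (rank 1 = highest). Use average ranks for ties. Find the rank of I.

Sorted (descending): 81, 79, 66, 60, 51, 51, 29, 19, 19
The 2 values of 51 occupy positions 5–6 → average rank (5+6)/2 = 5.5.
The 2 values of 19 occupy positions 8–9 → average rank (8+9)/2 = 8.5.
I has value 79 units → rank 2.

2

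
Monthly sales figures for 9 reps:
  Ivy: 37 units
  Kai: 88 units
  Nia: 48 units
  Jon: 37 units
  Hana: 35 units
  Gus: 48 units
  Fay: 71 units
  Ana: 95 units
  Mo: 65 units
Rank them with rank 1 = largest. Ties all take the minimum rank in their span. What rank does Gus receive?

5

Sorted (descending): 95, 88, 71, 65, 48, 48, 37, 37, 35
The 2 values of 48 occupy positions 5–6 → each gets rank 5.
The 2 values of 37 occupy positions 7–8 → each gets rank 7.
Gus has value 48 units → rank 5.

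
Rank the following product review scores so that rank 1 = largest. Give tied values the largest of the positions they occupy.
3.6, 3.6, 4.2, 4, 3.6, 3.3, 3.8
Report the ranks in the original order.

6, 6, 1, 2, 6, 7, 3

Sorted (descending): 4.2, 4, 3.8, 3.6, 3.6, 3.6, 3.3
The 3 values of 3.6 occupy positions 4–6 → each gets rank 6.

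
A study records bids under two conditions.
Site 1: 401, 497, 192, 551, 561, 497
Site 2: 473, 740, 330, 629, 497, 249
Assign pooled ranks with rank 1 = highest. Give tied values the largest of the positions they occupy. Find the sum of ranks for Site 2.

39

Sorted (descending): 740, 629, 561, 551, 497, 497, 497, 473, 401, 330, 249, 192
The 3 values of 497 occupy positions 5–7 → each gets rank 7.
Site 2 values → pooled ranks: 473→8, 740→1, 330→10, 629→2, 497→7, 249→11
Rank sum = 8 + 1 + 10 + 2 + 7 + 11 = 39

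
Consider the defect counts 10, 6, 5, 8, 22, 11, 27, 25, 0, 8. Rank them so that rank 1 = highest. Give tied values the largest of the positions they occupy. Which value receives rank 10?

0

Sorted (descending): 27, 25, 22, 11, 10, 8, 8, 6, 5, 0
The 2 values of 8 occupy positions 6–7 → each gets rank 7.
Rank 10 → value 0.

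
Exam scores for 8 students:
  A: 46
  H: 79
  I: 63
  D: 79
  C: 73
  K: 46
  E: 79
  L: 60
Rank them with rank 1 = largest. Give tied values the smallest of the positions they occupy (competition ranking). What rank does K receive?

7

Sorted (descending): 79, 79, 79, 73, 63, 60, 46, 46
The 3 values of 79 occupy positions 1–3 → each gets rank 1.
The 2 values of 46 occupy positions 7–8 → each gets rank 7.
K has value 46 → rank 7.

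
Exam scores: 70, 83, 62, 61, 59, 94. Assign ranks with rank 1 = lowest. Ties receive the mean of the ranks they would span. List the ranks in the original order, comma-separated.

4, 5, 3, 2, 1, 6

Sorted (ascending): 59, 61, 62, 70, 83, 94
No ties — each value takes its position as its rank.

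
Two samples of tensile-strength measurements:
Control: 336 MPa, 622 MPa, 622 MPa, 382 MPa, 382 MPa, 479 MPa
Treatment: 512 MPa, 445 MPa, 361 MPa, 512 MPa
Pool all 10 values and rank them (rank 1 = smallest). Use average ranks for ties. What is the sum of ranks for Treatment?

22

Sorted (ascending): 336, 361, 382, 382, 445, 479, 512, 512, 622, 622
The 2 values of 382 occupy positions 3–4 → average rank (3+4)/2 = 3.5.
The 2 values of 512 occupy positions 7–8 → average rank (7+8)/2 = 7.5.
The 2 values of 622 occupy positions 9–10 → average rank (9+10)/2 = 9.5.
Treatment values → pooled ranks: 512→7.5, 445→5, 361→2, 512→7.5
Rank sum = 7.5 + 5 + 2 + 7.5 = 22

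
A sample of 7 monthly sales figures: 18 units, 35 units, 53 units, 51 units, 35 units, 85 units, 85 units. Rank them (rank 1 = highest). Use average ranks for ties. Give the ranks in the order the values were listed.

7, 5.5, 3, 4, 5.5, 1.5, 1.5

Sorted (descending): 85, 85, 53, 51, 35, 35, 18
The 2 values of 85 occupy positions 1–2 → average rank (1+2)/2 = 1.5.
The 2 values of 35 occupy positions 5–6 → average rank (5+6)/2 = 5.5.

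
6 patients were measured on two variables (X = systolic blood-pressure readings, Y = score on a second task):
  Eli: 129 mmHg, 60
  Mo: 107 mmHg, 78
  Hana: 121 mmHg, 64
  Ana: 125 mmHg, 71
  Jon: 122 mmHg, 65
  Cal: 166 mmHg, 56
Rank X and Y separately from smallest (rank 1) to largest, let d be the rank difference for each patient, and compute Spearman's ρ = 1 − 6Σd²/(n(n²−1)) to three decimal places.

Ranks of variable 1: 5, 1, 2, 4, 3, 6
Ranks of variable 2: 2, 6, 3, 5, 4, 1
d = r₁ − r₂: 3, -5, -1, -1, -1, 5
d²: 9, 25, 1, 1, 1, 25; Σd² = 62
ρ = 1 − 6·62/(6·35) = 1 − 372/210 = -0.771

-0.771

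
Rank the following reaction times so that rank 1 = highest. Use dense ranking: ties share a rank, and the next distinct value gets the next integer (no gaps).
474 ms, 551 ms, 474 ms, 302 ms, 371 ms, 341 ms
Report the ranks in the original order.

Sorted (descending): 551, 474, 474, 371, 341, 302
The 2 values of 474 share dense rank 2.
Remaining distinct values take the next consecutive integers.

2, 1, 2, 5, 3, 4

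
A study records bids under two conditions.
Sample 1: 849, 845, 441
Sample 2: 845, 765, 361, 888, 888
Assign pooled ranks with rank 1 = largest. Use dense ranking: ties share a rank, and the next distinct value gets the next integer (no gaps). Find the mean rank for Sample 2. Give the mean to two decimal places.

Sorted (descending): 888, 888, 849, 845, 845, 765, 441, 361
The 2 values of 888 share dense rank 1.
The 2 values of 845 share dense rank 3.
Remaining distinct values take the next consecutive integers.
Sample 2 values → pooled ranks: 845→3, 765→4, 361→6, 888→1, 888→1
Mean rank = (3 + 4 + 6 + 1 + 1) / 5 = 3.00

3.00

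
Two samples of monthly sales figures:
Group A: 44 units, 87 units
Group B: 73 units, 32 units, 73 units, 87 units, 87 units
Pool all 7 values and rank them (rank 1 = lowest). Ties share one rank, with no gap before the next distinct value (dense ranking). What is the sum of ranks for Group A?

6

Sorted (ascending): 32, 44, 73, 73, 87, 87, 87
The 2 values of 73 share dense rank 3.
The 3 values of 87 share dense rank 4.
Remaining distinct values take the next consecutive integers.
Group A values → pooled ranks: 44→2, 87→4
Rank sum = 2 + 4 = 6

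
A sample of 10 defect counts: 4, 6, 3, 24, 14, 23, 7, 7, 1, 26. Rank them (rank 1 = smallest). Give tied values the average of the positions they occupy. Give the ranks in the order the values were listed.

Sorted (ascending): 1, 3, 4, 6, 7, 7, 14, 23, 24, 26
The 2 values of 7 occupy positions 5–6 → average rank (5+6)/2 = 5.5.

3, 4, 2, 9, 7, 8, 5.5, 5.5, 1, 10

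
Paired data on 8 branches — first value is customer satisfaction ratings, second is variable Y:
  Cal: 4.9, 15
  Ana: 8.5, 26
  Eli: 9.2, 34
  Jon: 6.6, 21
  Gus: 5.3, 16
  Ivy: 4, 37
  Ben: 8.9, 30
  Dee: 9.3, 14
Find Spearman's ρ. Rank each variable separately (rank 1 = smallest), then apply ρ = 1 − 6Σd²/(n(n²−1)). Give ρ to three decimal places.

Ranks of variable 1: 2, 5, 7, 4, 3, 1, 6, 8
Ranks of variable 2: 2, 5, 7, 4, 3, 8, 6, 1
d = r₁ − r₂: 0, 0, 0, 0, 0, -7, 0, 7
d²: 0, 0, 0, 0, 0, 49, 0, 49; Σd² = 98
ρ = 1 − 6·98/(8·63) = 1 − 588/504 = -0.167

-0.167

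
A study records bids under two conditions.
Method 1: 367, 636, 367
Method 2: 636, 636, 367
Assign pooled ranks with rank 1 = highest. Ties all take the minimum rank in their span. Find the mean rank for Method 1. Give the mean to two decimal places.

3.00

Sorted (descending): 636, 636, 636, 367, 367, 367
The 3 values of 636 occupy positions 1–3 → each gets rank 1.
The 3 values of 367 occupy positions 4–6 → each gets rank 4.
Method 1 values → pooled ranks: 367→4, 636→1, 367→4
Mean rank = (4 + 1 + 4) / 3 = 3.00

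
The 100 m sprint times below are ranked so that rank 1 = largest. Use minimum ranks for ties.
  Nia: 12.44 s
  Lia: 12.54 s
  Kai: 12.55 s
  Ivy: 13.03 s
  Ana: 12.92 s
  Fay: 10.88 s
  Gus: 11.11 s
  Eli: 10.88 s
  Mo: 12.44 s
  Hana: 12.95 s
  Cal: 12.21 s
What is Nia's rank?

6

Sorted (descending): 13.03, 12.95, 12.92, 12.55, 12.54, 12.44, 12.44, 12.21, 11.11, 10.88, 10.88
The 2 values of 12.44 occupy positions 6–7 → each gets rank 6.
The 2 values of 10.88 occupy positions 10–11 → each gets rank 10.
Nia has value 12.44 s → rank 6.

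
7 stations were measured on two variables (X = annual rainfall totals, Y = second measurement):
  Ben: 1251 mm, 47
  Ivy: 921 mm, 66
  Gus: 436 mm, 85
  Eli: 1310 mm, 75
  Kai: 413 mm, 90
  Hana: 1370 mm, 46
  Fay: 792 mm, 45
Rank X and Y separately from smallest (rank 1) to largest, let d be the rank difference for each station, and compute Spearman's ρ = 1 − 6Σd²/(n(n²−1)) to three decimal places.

Ranks of variable 1: 5, 4, 2, 6, 1, 7, 3
Ranks of variable 2: 3, 4, 6, 5, 7, 2, 1
d = r₁ − r₂: 2, 0, -4, 1, -6, 5, 2
d²: 4, 0, 16, 1, 36, 25, 4; Σd² = 86
ρ = 1 − 6·86/(7·48) = 1 − 516/336 = -0.536

-0.536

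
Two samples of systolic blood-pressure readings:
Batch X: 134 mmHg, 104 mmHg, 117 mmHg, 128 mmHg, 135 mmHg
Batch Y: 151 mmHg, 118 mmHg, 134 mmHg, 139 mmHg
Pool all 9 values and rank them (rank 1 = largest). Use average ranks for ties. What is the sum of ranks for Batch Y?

14.5

Sorted (descending): 151, 139, 135, 134, 134, 128, 118, 117, 104
The 2 values of 134 occupy positions 4–5 → average rank (4+5)/2 = 4.5.
Batch Y values → pooled ranks: 151→1, 118→7, 134→4.5, 139→2
Rank sum = 1 + 7 + 4.5 + 2 = 14.5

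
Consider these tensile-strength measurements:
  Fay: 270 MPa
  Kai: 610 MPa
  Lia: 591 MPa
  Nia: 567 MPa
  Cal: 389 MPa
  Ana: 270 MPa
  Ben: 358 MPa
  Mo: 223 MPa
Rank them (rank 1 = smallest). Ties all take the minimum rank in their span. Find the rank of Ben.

4

Sorted (ascending): 223, 270, 270, 358, 389, 567, 591, 610
The 2 values of 270 occupy positions 2–3 → each gets rank 2.
Ben has value 358 MPa → rank 4.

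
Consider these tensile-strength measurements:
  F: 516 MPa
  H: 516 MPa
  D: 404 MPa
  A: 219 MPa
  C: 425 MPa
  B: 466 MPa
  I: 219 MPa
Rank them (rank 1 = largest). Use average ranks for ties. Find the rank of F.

1.5

Sorted (descending): 516, 516, 466, 425, 404, 219, 219
The 2 values of 516 occupy positions 1–2 → average rank (1+2)/2 = 1.5.
The 2 values of 219 occupy positions 6–7 → average rank (6+7)/2 = 6.5.
F has value 516 MPa → rank 1.5.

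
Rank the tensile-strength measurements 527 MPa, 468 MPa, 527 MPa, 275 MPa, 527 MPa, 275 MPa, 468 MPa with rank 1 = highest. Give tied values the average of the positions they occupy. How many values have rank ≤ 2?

3

Sorted (descending): 527, 527, 527, 468, 468, 275, 275
The 3 values of 527 occupy positions 1–3 → average rank 2.
The 2 values of 468 occupy positions 4–5 → average rank (4+5)/2 = 4.5.
The 2 values of 275 occupy positions 6–7 → average rank (6+7)/2 = 6.5.
Ranks ≤ 2: {2, 2, 2} → 3 values.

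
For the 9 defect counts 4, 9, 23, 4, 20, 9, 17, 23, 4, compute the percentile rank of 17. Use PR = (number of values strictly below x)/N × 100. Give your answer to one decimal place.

N = 9.
Strictly below 17: 5. Equal to 17: 1.
PR = 5/9 × 100 = 55.6

55.6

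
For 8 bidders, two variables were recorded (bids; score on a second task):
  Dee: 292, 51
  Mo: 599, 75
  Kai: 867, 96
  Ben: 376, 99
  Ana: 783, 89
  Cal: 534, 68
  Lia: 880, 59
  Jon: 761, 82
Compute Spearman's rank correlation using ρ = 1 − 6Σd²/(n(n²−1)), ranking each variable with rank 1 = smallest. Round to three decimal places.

Ranks of variable 1: 1, 4, 7, 2, 6, 3, 8, 5
Ranks of variable 2: 1, 4, 7, 8, 6, 3, 2, 5
d = r₁ − r₂: 0, 0, 0, -6, 0, 0, 6, 0
d²: 0, 0, 0, 36, 0, 0, 36, 0; Σd² = 72
ρ = 1 − 6·72/(8·63) = 1 − 432/504 = 0.143

0.143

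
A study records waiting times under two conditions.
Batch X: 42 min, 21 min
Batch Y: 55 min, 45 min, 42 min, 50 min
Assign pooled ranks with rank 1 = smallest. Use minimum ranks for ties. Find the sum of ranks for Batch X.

3

Sorted (ascending): 21, 42, 42, 45, 50, 55
The 2 values of 42 occupy positions 2–3 → each gets rank 2.
Batch X values → pooled ranks: 42→2, 21→1
Rank sum = 2 + 1 = 3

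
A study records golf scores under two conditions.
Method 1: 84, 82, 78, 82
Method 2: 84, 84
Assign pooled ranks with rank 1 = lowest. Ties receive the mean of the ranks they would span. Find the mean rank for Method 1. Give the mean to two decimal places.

2.75

Sorted (ascending): 78, 82, 82, 84, 84, 84
The 2 values of 82 occupy positions 2–3 → average rank (2+3)/2 = 2.5.
The 3 values of 84 occupy positions 4–6 → average rank 5.
Method 1 values → pooled ranks: 84→5, 82→2.5, 78→1, 82→2.5
Mean rank = (5 + 2.5 + 1 + 2.5) / 4 = 2.75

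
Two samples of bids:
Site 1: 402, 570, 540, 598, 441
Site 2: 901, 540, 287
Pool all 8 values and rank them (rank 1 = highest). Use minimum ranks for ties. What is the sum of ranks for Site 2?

Sorted (descending): 901, 598, 570, 540, 540, 441, 402, 287
The 2 values of 540 occupy positions 4–5 → each gets rank 4.
Site 2 values → pooled ranks: 901→1, 540→4, 287→8
Rank sum = 1 + 4 + 8 = 13

13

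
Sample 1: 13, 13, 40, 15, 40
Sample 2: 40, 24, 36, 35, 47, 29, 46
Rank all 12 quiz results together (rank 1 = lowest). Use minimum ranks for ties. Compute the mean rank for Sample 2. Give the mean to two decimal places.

7.57

Sorted (ascending): 13, 13, 15, 24, 29, 35, 36, 40, 40, 40, 46, 47
The 2 values of 13 occupy positions 1–2 → each gets rank 1.
The 3 values of 40 occupy positions 8–10 → each gets rank 8.
Sample 2 values → pooled ranks: 40→8, 24→4, 36→7, 35→6, 47→12, 29→5, 46→11
Mean rank = (8 + 4 + 7 + 6 + 12 + 5 + 11) / 7 = 7.57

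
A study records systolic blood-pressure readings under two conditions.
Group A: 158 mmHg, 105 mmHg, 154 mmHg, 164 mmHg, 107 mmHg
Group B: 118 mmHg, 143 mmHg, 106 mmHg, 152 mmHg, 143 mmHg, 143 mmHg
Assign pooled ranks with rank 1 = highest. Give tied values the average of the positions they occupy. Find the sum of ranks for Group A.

26

Sorted (descending): 164, 158, 154, 152, 143, 143, 143, 118, 107, 106, 105
The 3 values of 143 occupy positions 5–7 → average rank 6.
Group A values → pooled ranks: 158→2, 105→11, 154→3, 164→1, 107→9
Rank sum = 2 + 11 + 3 + 1 + 9 = 26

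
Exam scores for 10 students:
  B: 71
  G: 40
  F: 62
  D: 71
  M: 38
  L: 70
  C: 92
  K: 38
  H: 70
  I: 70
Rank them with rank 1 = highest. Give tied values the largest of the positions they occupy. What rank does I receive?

6

Sorted (descending): 92, 71, 71, 70, 70, 70, 62, 40, 38, 38
The 2 values of 71 occupy positions 2–3 → each gets rank 3.
The 3 values of 70 occupy positions 4–6 → each gets rank 6.
The 2 values of 38 occupy positions 9–10 → each gets rank 10.
I has value 70 → rank 6.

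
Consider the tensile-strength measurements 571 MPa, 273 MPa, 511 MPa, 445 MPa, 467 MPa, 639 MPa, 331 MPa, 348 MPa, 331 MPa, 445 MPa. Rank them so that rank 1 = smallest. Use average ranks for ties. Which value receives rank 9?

Sorted (ascending): 273, 331, 331, 348, 445, 445, 467, 511, 571, 639
The 2 values of 331 occupy positions 2–3 → average rank (2+3)/2 = 2.5.
The 2 values of 445 occupy positions 5–6 → average rank (5+6)/2 = 5.5.
Rank 9 → value 571.

571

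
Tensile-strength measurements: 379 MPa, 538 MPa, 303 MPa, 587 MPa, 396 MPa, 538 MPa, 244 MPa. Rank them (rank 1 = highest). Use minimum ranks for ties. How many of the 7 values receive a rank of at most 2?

3

Sorted (descending): 587, 538, 538, 396, 379, 303, 244
The 2 values of 538 occupy positions 2–3 → each gets rank 2.
Ranks ≤ 2: {1, 2, 2} → 3 values.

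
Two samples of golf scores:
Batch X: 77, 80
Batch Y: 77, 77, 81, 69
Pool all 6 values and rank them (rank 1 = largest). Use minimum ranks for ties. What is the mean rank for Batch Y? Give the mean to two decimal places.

Sorted (descending): 81, 80, 77, 77, 77, 69
The 3 values of 77 occupy positions 3–5 → each gets rank 3.
Batch Y values → pooled ranks: 77→3, 77→3, 81→1, 69→6
Mean rank = (3 + 3 + 1 + 6) / 4 = 3.25

3.25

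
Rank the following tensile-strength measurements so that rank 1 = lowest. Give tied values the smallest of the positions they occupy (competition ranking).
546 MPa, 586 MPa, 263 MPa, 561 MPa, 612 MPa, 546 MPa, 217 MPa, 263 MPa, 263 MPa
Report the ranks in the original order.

5, 8, 2, 7, 9, 5, 1, 2, 2

Sorted (ascending): 217, 263, 263, 263, 546, 546, 561, 586, 612
The 3 values of 263 occupy positions 2–4 → each gets rank 2.
The 2 values of 546 occupy positions 5–6 → each gets rank 5.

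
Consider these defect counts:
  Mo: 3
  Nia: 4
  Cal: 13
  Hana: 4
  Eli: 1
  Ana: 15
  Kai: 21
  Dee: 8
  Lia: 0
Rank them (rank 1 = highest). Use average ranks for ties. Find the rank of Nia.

Sorted (descending): 21, 15, 13, 8, 4, 4, 3, 1, 0
The 2 values of 4 occupy positions 5–6 → average rank (5+6)/2 = 5.5.
Nia has value 4 → rank 5.5.

5.5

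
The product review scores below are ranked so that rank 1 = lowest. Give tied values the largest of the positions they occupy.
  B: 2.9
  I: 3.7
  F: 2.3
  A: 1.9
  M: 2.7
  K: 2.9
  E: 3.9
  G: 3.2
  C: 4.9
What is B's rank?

5

Sorted (ascending): 1.9, 2.3, 2.7, 2.9, 2.9, 3.2, 3.7, 3.9, 4.9
The 2 values of 2.9 occupy positions 4–5 → each gets rank 5.
B has value 2.9 → rank 5.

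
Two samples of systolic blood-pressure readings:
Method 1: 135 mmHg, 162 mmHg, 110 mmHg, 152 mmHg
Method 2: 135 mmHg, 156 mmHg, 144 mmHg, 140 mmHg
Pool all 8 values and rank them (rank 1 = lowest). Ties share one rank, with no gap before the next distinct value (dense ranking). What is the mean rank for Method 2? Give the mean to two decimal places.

3.75

Sorted (ascending): 110, 135, 135, 140, 144, 152, 156, 162
The 2 values of 135 share dense rank 2.
Remaining distinct values take the next consecutive integers.
Method 2 values → pooled ranks: 135→2, 156→6, 144→4, 140→3
Mean rank = (2 + 6 + 4 + 3) / 4 = 3.75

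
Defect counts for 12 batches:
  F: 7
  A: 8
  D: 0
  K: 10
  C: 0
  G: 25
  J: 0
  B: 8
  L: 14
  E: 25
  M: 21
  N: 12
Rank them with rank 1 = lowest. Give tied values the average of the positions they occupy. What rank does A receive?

5.5

Sorted (ascending): 0, 0, 0, 7, 8, 8, 10, 12, 14, 21, 25, 25
The 3 values of 0 occupy positions 1–3 → average rank 2.
The 2 values of 8 occupy positions 5–6 → average rank (5+6)/2 = 5.5.
The 2 values of 25 occupy positions 11–12 → average rank (11+12)/2 = 11.5.
A has value 8 → rank 5.5.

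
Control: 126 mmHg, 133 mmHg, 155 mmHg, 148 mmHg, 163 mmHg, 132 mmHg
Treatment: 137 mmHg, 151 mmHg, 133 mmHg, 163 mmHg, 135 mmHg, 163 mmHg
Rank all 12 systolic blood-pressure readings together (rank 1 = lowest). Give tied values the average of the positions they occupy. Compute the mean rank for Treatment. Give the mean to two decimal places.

Sorted (ascending): 126, 132, 133, 133, 135, 137, 148, 151, 155, 163, 163, 163
The 2 values of 133 occupy positions 3–4 → average rank (3+4)/2 = 3.5.
The 3 values of 163 occupy positions 10–12 → average rank 11.
Treatment values → pooled ranks: 137→6, 151→8, 133→3.5, 163→11, 135→5, 163→11
Mean rank = (6 + 8 + 3.5 + 11 + 5 + 11) / 6 = 7.42

7.42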